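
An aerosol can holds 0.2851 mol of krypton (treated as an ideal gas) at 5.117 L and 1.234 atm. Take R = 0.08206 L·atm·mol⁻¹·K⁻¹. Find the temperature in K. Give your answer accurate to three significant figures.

PV = nRT ⇒ T = PV/(nR) = (1.234 × 5.117) / (0.2851 × 0.08206)

T ≈ 270 K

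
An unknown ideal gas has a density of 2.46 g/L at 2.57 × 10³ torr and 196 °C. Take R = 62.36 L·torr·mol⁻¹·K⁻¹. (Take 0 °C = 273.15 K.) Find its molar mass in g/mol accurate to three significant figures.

M ≈ 28.0 g/mol

ρ = PM/(RT) ⇒ M = ρRT/P = (2.46 × 62.36 × 469.1) / 2.57e+03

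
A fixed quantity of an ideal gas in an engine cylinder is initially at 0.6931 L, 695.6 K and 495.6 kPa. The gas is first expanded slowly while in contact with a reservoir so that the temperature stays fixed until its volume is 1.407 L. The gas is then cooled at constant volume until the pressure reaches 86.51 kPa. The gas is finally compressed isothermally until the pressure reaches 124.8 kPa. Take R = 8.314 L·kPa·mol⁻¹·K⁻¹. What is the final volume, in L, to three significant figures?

T constant ⇒ Boyle's law P V = const: T₂ = T₁; P₂ = P₁·(V₁/V₂) = 244.1 kPa.
V constant ⇒ P ∝ T: V₃ = V₂; T₃ = T₂·(P₃/P₂) = 246.5 K.
Isothermal, so P V is constant: T₄ = T₃; V₄ = V₃·(P₃/P₄) = 0.9753 L.

V₄ ≈ 0.975 L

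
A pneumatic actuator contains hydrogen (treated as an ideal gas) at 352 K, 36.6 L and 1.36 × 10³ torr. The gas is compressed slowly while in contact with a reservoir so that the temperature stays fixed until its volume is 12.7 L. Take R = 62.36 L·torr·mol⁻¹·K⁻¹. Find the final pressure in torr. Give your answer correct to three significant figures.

P₂ ≈ 3.92e+03 torr

Isothermal, so P V is constant: T₂ = T₁; P₂ = P₁·(V₁/V₂) = 3919 torr.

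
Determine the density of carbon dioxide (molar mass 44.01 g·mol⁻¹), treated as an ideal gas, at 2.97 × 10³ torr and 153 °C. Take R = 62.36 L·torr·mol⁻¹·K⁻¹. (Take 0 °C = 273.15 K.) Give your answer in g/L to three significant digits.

ρ ≈ 4.92 g/L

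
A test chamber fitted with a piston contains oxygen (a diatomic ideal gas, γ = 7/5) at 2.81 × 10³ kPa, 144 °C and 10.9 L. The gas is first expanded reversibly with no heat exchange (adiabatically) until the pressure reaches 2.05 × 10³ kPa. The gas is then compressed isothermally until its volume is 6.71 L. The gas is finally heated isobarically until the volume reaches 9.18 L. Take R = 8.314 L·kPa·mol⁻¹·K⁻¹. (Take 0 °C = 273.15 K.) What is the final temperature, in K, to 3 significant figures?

T₄ ≈ 522 K

Convert: T₁ = 417.1 K.
Reversible adiabatic, γ = 7/5: T₂ = T₁·(P₂/P₁)^((γ−1)/γ) = 381.2 K; V₂ = V₁·(P₁/P₂)^(1/γ) = 13.65 L.
Isothermal, so P V is constant: T₃ = T₂; P₃ = P₂·(V₂/V₃) = 4171 kPa.
P constant ⇒ V ∝ T: P₄ = P₃; T₄ = T₃·(V₄/V₃) = 521.5 K.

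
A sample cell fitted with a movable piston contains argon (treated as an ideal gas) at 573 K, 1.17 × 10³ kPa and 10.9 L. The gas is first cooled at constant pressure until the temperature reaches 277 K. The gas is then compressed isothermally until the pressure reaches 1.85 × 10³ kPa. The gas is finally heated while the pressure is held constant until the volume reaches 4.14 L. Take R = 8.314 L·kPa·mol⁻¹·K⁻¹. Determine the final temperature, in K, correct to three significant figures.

P constant ⇒ V ∝ T: P₂ = P₁; V₂ = V₁·(T₂/T₁) = 5.269 L.
T constant ⇒ Boyle's law P V = const: T₃ = T₂; V₃ = V₂·(P₂/P₃) = 3.332 L.
P constant ⇒ V ∝ T: P₄ = P₃; T₄ = T₃·(V₄/V₃) = 344.1 K.

T₄ ≈ 344 K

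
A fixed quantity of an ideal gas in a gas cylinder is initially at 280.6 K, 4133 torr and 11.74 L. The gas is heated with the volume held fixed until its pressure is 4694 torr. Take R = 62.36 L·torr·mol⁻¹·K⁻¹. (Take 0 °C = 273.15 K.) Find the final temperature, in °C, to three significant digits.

T₂ ≈ 45.5 °C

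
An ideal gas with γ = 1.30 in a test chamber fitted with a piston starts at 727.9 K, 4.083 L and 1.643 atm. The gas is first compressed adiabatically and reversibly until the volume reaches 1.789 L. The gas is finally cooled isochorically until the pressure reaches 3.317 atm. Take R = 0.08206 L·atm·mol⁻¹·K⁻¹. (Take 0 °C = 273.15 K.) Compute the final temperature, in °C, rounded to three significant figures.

Reversible adiabatic, γ = 1.30: T₂ = T₁·(V₁/V₂)^(γ−1) = 932.4 K; P₂ = P₁·(V₁/V₂)^γ = 4.803 atm.
Isochoric, so P/T is constant: V₃ = V₂; T₃ = T₂·(P₃/P₂) = 643.9 K.

T₃ ≈ 371 °C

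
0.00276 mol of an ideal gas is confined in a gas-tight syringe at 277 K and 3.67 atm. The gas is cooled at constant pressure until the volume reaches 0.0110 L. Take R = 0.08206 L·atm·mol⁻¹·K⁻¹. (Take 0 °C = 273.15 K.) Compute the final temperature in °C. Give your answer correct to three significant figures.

T₂ ≈ -94.9 °C

From PV = nRT: V₁ = nRT₁/P₁ = 0.01709 L.
P constant ⇒ V ∝ T: P₂ = P₁; T₂ = T₁·(V₂/V₁) = 178.2 K.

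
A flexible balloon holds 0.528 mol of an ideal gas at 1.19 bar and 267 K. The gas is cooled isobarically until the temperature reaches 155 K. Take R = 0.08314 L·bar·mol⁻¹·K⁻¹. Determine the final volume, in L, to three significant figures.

V₂ ≈ 5.72 L

From PV = nRT: V₁ = nRT₁/P₁ = 9.849 L.
Isobaric, so V/T is constant: P₂ = P₁; V₂ = V₁·(T₂/T₁) = 5.718 L.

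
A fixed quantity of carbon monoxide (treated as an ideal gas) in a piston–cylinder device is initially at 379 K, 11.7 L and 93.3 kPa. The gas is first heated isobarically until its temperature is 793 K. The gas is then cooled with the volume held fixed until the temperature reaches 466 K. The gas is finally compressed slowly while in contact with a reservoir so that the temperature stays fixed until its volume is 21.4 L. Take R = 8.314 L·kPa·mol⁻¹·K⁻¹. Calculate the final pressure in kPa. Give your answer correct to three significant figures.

Isobaric, so V/T is constant: P₂ = P₁; V₂ = V₁·(T₂/T₁) = 24.48 L.
V constant ⇒ P ∝ T: V₃ = V₂; P₃ = P₂·(T₃/T₂) = 54.83 kPa.
Isothermal, so P V is constant: T₄ = T₃; P₄ = P₃·(V₃/V₄) = 62.72 kPa.

P₄ ≈ 62.7 kPa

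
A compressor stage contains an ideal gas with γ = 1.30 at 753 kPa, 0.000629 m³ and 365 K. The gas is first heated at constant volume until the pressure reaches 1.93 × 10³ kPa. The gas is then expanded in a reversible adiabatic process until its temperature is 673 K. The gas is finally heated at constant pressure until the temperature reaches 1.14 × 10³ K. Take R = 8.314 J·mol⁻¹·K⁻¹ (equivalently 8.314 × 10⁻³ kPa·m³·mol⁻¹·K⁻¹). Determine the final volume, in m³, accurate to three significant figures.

Isochoric, so P/T is constant: V₂ = V₁; T₂ = T₁·(P₂/P₁) = 935.5 K.
Reversible adiabatic, γ = 1.30: P₃ = P₂·(T₃/T₂)^(γ/(γ−1)) = 463.1 kPa; V₃ = V₂·(T₂/T₃)^(1/(γ−1)) = 0.001886 m³.
P constant ⇒ V ∝ T: P₄ = P₃; V₄ = V₃·(T₄/T₃) = 0.003194 m³.

V₄ ≈ 0.00319 m³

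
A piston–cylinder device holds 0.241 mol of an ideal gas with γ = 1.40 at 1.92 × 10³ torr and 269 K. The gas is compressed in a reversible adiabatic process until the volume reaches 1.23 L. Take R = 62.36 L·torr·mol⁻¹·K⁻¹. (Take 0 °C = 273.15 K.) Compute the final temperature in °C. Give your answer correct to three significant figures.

T₂ ≈ 60.4 °C

From PV = nRT: V₁ = nRT₁/P₁ = 2.106 L.
Reversible adiabatic, γ = 1.40: T₂ = T₁·(V₁/V₂)^(γ−1) = 333.5 K; P₂ = P₁·(V₁/V₂)^γ = 4075 torr.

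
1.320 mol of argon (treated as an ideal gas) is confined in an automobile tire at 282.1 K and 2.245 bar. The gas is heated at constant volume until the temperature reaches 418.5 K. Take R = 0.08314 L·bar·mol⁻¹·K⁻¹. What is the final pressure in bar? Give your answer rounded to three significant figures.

P₂ ≈ 3.33 bar

From PV = nRT: V₁ = nRT₁/P₁ = 13.79 L.
Isochoric, so P/T is constant: V₂ = V₁; P₂ = P₁·(T₂/T₁) = 3.330 bar.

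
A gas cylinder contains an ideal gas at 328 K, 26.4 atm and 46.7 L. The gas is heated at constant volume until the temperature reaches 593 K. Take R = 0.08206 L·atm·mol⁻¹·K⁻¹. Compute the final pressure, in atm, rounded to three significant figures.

Isochoric, so P/T is constant: V₂ = V₁; P₂ = P₁·(T₂/T₁) = 47.73 atm.

P₂ ≈ 47.7 atm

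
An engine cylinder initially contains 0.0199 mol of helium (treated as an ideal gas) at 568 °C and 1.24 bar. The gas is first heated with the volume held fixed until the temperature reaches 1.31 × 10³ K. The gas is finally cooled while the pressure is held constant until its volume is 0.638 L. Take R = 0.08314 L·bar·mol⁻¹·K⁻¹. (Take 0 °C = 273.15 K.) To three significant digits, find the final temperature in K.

T₃ ≈ 745 K

Convert: T₁ = 841.1 K.
From PV = nRT: V₁ = nRT₁/P₁ = 1.122 L.
V constant ⇒ P ∝ T: V₂ = V₁; P₂ = P₁·(T₂/T₁) = 1.931 bar.
Isobaric, so V/T is constant: P₃ = P₂; T₃ = T₂·(V₃/V₂) = 744.7 K.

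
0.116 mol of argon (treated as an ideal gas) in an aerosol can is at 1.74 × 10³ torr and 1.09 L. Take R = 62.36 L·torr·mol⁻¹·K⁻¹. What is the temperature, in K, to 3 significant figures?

PV = nRT ⇒ T = PV/(nR) = (1.74e+03 × 1.09) / (0.116 × 62.36)

T ≈ 262 K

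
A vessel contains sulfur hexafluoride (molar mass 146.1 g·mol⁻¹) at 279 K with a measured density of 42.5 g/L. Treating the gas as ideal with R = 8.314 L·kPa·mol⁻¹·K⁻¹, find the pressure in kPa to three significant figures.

P ≈ 675 kPa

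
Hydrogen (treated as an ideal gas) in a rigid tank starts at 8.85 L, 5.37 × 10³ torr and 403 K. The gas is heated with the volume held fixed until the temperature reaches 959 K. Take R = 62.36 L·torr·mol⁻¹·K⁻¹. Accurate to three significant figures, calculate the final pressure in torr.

Isochoric, so P/T is constant: V₂ = V₁; P₂ = P₁·(T₂/T₁) = 1.278e+04 torr.

P₂ ≈ 1.28e+04 torr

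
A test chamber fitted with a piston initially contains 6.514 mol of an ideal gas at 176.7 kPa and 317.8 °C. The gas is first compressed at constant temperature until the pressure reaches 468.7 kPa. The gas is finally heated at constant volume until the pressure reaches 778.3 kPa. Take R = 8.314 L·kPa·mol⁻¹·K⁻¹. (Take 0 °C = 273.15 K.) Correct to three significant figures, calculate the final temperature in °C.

T₃ ≈ 708 °C

Convert: T₁ = 591.0 K.
From PV = nRT: V₁ = nRT₁/P₁ = 181.1 L.
Isothermal, so P V is constant: T₂ = T₁; V₂ = V₁·(P₁/P₂) = 68.28 L.
Isochoric, so P/T is constant: V₃ = V₂; T₃ = T₂·(P₃/P₂) = 981.3 K.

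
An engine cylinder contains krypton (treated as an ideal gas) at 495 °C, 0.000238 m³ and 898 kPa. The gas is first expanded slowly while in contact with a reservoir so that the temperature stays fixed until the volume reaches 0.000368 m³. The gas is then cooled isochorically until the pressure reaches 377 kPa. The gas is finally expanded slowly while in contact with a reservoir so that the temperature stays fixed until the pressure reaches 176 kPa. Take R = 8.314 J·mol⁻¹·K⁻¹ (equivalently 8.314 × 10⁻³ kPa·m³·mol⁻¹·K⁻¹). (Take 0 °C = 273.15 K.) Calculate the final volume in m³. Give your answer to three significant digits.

V₄ ≈ 0.000788 m³

Convert: T₁ = 768.1 K.
T constant ⇒ Boyle's law P V = const: T₂ = T₁; P₂ = P₁·(V₁/V₂) = 580.8 kPa.
V constant ⇒ P ∝ T: V₃ = V₂; T₃ = T₂·(P₃/P₂) = 498.6 K.
Isothermal, so P V is constant: T₄ = T₃; V₄ = V₃·(P₃/P₄) = 0.0007883 m³.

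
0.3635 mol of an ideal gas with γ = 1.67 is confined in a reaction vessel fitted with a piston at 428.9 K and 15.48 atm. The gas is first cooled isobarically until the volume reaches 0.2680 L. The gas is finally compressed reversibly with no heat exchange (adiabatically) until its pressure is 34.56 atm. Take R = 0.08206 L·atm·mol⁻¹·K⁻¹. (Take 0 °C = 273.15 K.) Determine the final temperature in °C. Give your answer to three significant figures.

T₃ ≈ -81.2 °C

From PV = nRT: V₁ = nRT₁/P₁ = 0.8265 L.
P constant ⇒ V ∝ T: P₂ = P₁; T₂ = T₁·(V₂/V₁) = 139.1 K.
Adiabatic (γ = 1.67), T V^(γ−1) and P V^γ constant: T₃ = T₂·(P₃/P₂)^((γ−1)/γ) = 192.0 K; V₃ = V₂·(P₂/P₃)^(1/γ) = 0.1657 L.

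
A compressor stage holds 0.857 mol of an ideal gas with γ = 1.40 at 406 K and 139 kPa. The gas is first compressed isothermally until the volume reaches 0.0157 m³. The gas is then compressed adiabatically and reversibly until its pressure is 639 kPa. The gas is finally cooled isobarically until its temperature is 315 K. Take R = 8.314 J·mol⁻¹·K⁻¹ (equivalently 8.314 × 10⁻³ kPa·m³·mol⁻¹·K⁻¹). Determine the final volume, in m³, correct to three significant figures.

From PV = nRT: V₁ = nRT₁/P₁ = 0.02081 m³.
T constant ⇒ Boyle's law P V = const: T₂ = T₁; P₂ = P₁·(V₁/V₂) = 184.3 kPa.
Reversible adiabatic, γ = 1.40: T₃ = T₂·(P₃/P₂)^((γ−1)/γ) = 579.2 K; V₃ = V₂·(P₂/P₃)^(1/γ) = 0.006458 m³.
P constant ⇒ V ∝ T: P₄ = P₃; V₄ = V₃·(T₄/T₃) = 0.003512 m³.

V₄ ≈ 0.00351 m³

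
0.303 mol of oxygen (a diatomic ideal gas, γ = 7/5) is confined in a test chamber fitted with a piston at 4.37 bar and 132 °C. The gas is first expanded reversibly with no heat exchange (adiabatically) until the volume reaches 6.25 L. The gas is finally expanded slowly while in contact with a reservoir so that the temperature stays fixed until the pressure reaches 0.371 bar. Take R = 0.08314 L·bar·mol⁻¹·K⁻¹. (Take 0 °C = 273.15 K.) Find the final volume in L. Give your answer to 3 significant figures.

V₃ ≈ 18.6 L

Convert: T₁ = 405.1 K.
From PV = nRT: V₁ = nRT₁/P₁ = 2.336 L.
Reversible adiabatic, γ = 7/5: T₂ = T₁·(V₁/V₂)^(γ−1) = 273.3 K; P₂ = P₁·(V₁/V₂)^γ = 1.102 bar.
T constant ⇒ Boyle's law P V = const: T₃ = T₂; V₃ = V₂·(P₂/P₃) = 18.56 L.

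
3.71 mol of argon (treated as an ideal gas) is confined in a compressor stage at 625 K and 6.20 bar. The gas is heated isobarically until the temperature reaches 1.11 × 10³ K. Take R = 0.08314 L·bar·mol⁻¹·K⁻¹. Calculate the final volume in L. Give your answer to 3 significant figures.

V₂ ≈ 55.2 L

From PV = nRT: V₁ = nRT₁/P₁ = 31.09 L.
Isobaric, so V/T is constant: P₂ = P₁; V₂ = V₁·(T₂/T₁) = 55.22 L.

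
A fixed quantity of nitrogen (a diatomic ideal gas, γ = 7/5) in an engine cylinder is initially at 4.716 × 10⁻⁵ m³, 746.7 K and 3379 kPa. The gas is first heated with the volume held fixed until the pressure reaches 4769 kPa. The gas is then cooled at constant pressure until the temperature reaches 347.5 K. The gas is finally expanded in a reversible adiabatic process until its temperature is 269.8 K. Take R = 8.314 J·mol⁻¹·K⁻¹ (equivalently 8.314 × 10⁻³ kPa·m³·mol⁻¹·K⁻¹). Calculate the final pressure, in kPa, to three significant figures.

Isochoric, so P/T is constant: V₂ = V₁; T₂ = T₁·(P₂/P₁) = 1054 K.
P constant ⇒ V ∝ T: P₃ = P₂; V₃ = V₂·(T₃/T₂) = 1.555e-05 m³.
Reversible adiabatic, γ = 7/5: P₄ = P₃·(T₄/T₃)^(γ/(γ−1)) = 1967 kPa; V₄ = V₃·(T₃/T₄)^(1/(γ−1)) = 2.928e-05 m³.

P₄ ≈ 1.97e+03 kPa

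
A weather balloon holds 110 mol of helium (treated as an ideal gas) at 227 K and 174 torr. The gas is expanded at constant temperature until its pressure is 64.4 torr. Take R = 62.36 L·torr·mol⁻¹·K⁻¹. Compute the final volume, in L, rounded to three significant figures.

V₂ ≈ 2.42e+04 L

From PV = nRT: V₁ = nRT₁/P₁ = 8949 L.
Isothermal, so P V is constant: T₂ = T₁; V₂ = V₁·(P₁/P₂) = 2.418e+04 L.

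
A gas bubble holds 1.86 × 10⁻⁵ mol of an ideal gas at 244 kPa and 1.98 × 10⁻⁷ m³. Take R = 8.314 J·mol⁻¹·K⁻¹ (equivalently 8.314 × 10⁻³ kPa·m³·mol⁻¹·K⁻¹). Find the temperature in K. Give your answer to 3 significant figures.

PV = nRT ⇒ T = PV/(nR) = (244 × 1.98e-07) / (1.86e-05 × 8.314 × 10⁻³)

T ≈ 312 K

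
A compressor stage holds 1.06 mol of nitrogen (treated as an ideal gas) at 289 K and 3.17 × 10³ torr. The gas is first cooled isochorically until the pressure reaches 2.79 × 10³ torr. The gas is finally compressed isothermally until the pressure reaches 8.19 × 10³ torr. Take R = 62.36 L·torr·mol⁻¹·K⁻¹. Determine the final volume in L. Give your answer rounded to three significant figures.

From PV = nRT: V₁ = nRT₁/P₁ = 6.026 L.
V constant ⇒ P ∝ T: V₂ = V₁; T₂ = T₁·(P₂/P₁) = 254.4 K.
Isothermal, so P V is constant: T₃ = T₂; V₃ = V₂·(P₂/P₃) = 2.053 L.

V₃ ≈ 2.05 L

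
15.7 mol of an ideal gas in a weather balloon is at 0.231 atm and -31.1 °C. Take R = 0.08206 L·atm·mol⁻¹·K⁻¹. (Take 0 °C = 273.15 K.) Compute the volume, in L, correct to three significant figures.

Convert: T = 242.05 K.
PV = nRT ⇒ V = nRT/P = (15.7 × 0.08206 × 242.05) / 0.231

V ≈ 1.35e+03 L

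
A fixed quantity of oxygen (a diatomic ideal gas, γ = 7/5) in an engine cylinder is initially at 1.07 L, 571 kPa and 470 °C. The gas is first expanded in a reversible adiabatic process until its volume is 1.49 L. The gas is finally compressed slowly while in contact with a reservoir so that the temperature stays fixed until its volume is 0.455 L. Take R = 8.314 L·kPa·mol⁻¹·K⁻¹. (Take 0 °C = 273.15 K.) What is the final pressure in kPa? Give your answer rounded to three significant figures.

Convert: T₁ = 743.1 K.
Reversible adiabatic, γ = 7/5: T₂ = T₁·(V₁/V₂)^(γ−1) = 651.0 K; P₂ = P₁·(V₁/V₂)^γ = 359.2 kPa.
T constant ⇒ Boyle's law P V = const: T₃ = T₂; P₃ = P₂·(V₂/V₃) = 1176 kPa.

P₃ ≈ 1.18e+03 kPa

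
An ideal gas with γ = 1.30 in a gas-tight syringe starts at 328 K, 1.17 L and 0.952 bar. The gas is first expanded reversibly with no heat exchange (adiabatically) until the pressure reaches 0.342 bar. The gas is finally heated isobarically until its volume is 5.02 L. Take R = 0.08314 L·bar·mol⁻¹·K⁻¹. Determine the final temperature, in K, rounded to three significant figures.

T₃ ≈ 506 K

Adiabatic (γ = 1.30), T V^(γ−1) and P V^γ constant: T₂ = T₁·(P₂/P₁)^((γ−1)/γ) = 259.0 K; V₂ = V₁·(P₁/P₂)^(1/γ) = 2.572 L.
P constant ⇒ V ∝ T: P₃ = P₂; T₃ = T₂·(V₃/V₂) = 505.6 K.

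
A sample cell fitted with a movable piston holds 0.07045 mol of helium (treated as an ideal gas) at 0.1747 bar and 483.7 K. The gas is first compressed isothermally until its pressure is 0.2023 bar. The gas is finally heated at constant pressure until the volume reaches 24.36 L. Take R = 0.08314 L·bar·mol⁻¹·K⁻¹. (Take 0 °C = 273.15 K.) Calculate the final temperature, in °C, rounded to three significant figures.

T₃ ≈ 568 °C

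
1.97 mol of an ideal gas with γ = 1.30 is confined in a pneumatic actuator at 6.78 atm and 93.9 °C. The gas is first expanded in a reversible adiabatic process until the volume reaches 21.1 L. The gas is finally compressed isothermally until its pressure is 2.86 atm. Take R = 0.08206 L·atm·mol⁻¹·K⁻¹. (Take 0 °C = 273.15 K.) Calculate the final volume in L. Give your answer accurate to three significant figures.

V₃ ≈ 15.9 L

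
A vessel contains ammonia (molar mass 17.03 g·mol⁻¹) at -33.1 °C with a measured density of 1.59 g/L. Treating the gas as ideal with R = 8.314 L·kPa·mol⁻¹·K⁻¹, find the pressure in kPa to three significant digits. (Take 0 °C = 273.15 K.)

P ≈ 186 kPa

ρ = PM/(RT) ⇒ P = ρRT/M = (1.59 × 8.314 × 240.0) / 17.03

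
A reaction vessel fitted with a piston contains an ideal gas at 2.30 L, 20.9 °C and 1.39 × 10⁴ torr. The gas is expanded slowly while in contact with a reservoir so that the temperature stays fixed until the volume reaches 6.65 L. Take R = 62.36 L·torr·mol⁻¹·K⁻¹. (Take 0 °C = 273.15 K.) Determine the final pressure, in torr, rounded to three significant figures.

Convert: T₁ = 294.0 K.
Isothermal, so P V is constant: T₂ = T₁; P₂ = P₁·(V₁/V₂) = 4808 torr.

P₂ ≈ 4.81e+03 torr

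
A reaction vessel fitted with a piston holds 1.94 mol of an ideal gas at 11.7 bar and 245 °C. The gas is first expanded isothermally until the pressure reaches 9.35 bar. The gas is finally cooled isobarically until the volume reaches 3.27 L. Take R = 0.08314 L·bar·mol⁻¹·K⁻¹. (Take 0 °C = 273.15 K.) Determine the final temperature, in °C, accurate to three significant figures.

T₃ ≈ -83.6 °C

Convert: T₁ = 518.1 K.
From PV = nRT: V₁ = nRT₁/P₁ = 7.143 L.
T constant ⇒ Boyle's law P V = const: T₂ = T₁; V₂ = V₁·(P₁/P₂) = 8.938 L.
Isobaric, so V/T is constant: P₃ = P₂; T₃ = T₂·(V₃/V₂) = 189.6 K.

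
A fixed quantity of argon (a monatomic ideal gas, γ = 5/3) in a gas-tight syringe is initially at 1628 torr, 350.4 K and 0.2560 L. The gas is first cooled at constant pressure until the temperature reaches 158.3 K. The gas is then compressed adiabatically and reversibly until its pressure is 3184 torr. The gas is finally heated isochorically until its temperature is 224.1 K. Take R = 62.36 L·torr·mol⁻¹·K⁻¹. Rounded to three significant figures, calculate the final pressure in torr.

P₄ ≈ 3.45e+03 torr

Isobaric, so V/T is constant: P₂ = P₁; V₂ = V₁·(T₂/T₁) = 0.1157 L.
Adiabatic (γ = 5/3), T V^(γ−1) and P V^γ constant: T₃ = T₂·(P₃/P₂)^((γ−1)/γ) = 207.0 K; V₃ = V₂·(P₂/P₃)^(1/γ) = 0.07733 L.
V constant ⇒ P ∝ T: V₄ = V₃; P₄ = P₃·(T₄/T₃) = 3447 torr.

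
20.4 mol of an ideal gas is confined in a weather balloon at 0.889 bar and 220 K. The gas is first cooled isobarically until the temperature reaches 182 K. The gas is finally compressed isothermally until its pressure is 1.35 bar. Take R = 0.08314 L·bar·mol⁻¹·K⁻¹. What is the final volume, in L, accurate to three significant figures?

V₃ ≈ 229 L

From PV = nRT: V₁ = nRT₁/P₁ = 419.7 L.
P constant ⇒ V ∝ T: P₂ = P₁; V₂ = V₁·(T₂/T₁) = 347.2 L.
Isothermal, so P V is constant: T₃ = T₂; V₃ = V₂·(P₂/P₃) = 228.7 L.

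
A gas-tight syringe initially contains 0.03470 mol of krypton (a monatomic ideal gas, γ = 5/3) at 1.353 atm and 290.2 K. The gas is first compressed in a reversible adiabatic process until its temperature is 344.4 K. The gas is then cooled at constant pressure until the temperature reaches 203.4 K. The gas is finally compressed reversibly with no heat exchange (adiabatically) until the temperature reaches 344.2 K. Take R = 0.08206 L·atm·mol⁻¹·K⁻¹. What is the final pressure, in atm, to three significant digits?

P₄ ≈ 7.73 atm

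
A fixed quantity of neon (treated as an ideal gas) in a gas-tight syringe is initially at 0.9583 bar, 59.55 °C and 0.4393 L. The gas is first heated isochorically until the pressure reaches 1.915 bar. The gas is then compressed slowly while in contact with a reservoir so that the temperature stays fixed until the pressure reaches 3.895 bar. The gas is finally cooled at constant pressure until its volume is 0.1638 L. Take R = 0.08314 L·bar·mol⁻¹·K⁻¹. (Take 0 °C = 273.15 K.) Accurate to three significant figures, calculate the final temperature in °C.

T₄ ≈ 231 °C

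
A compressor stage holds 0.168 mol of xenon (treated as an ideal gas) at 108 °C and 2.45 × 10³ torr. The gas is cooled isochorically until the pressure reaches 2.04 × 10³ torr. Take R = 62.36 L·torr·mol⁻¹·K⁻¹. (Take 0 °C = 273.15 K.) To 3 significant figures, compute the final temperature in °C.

T₂ ≈ 44.2 °C

Convert: T₁ = 381.1 K.
From PV = nRT: V₁ = nRT₁/P₁ = 1.630 L.
Isochoric, so P/T is constant: V₂ = V₁; T₂ = T₁·(P₂/P₁) = 317.4 K.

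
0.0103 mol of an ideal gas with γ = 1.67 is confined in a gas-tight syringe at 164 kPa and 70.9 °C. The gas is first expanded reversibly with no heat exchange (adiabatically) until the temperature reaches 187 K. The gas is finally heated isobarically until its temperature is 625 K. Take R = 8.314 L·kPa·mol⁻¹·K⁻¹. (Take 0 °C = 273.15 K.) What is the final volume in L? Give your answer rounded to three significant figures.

Convert: T₁ = 344.0 K.
From PV = nRT: V₁ = nRT₁/P₁ = 0.1796 L.
Reversible adiabatic, γ = 1.67: P₂ = P₁·(T₂/T₁)^(γ/(γ−1)) = 35.88 kPa; V₂ = V₁·(T₁/T₂)^(1/(γ−1)) = 0.4463 L.
P constant ⇒ V ∝ T: P₃ = P₂; V₃ = V₂·(T₃/T₂) = 1.492 L.

V₃ ≈ 1.49 L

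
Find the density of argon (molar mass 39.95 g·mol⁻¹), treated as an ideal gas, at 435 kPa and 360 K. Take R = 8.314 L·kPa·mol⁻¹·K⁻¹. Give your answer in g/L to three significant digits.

ρ ≈ 5.81 g/L

ρ = PM/(RT) = (435 × 39.95) / (8.314 × 360.0)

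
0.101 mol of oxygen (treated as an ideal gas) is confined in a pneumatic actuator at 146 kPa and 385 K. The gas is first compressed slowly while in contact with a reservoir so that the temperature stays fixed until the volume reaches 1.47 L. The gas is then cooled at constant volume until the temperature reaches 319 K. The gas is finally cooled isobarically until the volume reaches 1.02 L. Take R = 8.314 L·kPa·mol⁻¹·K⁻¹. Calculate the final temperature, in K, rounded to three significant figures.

T₄ ≈ 221 K

From PV = nRT: V₁ = nRT₁/P₁ = 2.214 L.
T constant ⇒ Boyle's law P V = const: T₂ = T₁; P₂ = P₁·(V₁/V₂) = 219.9 kPa.
V constant ⇒ P ∝ T: V₃ = V₂; P₃ = P₂·(T₃/T₂) = 182.2 kPa.
P constant ⇒ V ∝ T: P₄ = P₃; T₄ = T₃·(V₄/V₃) = 221.3 K.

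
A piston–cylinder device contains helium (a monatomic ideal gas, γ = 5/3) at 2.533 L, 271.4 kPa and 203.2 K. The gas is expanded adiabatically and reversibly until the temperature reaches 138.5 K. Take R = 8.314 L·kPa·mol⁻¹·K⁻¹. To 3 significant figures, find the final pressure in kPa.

Reversible adiabatic, γ = 5/3: P₂ = P₁·(T₂/T₁)^(γ/(γ−1)) = 104.1 kPa; V₂ = V₁·(T₁/T₂)^(1/(γ−1)) = 4.501 L.

P₂ ≈ 104 kPa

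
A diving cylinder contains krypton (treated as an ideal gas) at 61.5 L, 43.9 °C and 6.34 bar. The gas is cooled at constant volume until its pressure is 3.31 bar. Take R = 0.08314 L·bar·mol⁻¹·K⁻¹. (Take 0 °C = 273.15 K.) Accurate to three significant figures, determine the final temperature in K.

T₂ ≈ 166 K

Convert: T₁ = 317.0 K.
V constant ⇒ P ∝ T: V₂ = V₁; T₂ = T₁·(P₂/P₁) = 165.5 K.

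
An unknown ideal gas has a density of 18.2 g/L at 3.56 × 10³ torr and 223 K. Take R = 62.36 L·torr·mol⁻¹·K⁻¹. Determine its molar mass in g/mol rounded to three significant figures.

ρ = PM/(RT) ⇒ M = ρRT/P = (18.2 × 62.36 × 223.0) / 3.56e+03

M ≈ 71.1 g/mol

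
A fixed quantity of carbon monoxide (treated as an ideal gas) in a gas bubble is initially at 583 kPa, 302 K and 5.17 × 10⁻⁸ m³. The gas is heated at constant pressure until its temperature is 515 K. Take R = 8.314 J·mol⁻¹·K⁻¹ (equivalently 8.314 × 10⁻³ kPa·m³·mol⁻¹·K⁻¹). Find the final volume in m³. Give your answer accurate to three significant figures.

V₂ ≈ 8.82e-08 m³

Isobaric, so V/T is constant: P₂ = P₁; V₂ = V₁·(T₂/T₁) = 8.816e-08 m³.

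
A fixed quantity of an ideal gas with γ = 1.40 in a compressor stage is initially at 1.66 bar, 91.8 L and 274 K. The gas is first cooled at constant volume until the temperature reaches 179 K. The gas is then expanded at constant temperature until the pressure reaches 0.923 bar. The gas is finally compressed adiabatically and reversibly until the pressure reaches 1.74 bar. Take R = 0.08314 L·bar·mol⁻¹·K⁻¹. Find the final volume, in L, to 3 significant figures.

V₄ ≈ 68.6 L

Isochoric, so P/T is constant: V₂ = V₁; P₂ = P₁·(T₂/T₁) = 1.084 bar.
T constant ⇒ Boyle's law P V = const: T₃ = T₂; V₃ = V₂·(P₂/P₃) = 107.9 L.
Adiabatic (γ = 1.40), T V^(γ−1) and P V^γ constant: T₄ = T₃·(P₄/P₃)^((γ−1)/γ) = 214.5 K; V₄ = V₃·(P₃/P₄)^(1/γ) = 68.58 L.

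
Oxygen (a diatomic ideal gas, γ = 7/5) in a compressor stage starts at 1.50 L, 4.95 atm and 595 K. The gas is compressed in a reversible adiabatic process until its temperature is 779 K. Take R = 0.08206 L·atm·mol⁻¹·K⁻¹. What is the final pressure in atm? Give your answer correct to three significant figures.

P₂ ≈ 12.7 atm

Reversible adiabatic, γ = 7/5: P₂ = P₁·(T₂/T₁)^(γ/(γ−1)) = 12.71 atm; V₂ = V₁·(T₁/T₂)^(1/(γ−1)) = 0.7648 L.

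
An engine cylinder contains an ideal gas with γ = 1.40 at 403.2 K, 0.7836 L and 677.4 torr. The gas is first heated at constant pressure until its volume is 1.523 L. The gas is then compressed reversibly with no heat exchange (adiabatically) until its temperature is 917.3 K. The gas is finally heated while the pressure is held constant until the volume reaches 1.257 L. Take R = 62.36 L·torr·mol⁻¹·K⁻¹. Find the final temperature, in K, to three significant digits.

Isobaric, so V/T is constant: P₂ = P₁; T₂ = T₁·(V₂/V₁) = 783.7 K.
Reversible adiabatic, γ = 1.40: P₃ = P₂·(T₃/T₂)^(γ/(γ−1)) = 1175 torr; V₃ = V₂·(T₂/T₃)^(1/(γ−1)) = 1.027 L.
P constant ⇒ V ∝ T: P₄ = P₃; T₄ = T₃·(V₄/V₃) = 1122 K.

T₄ ≈ 1.12e+03 K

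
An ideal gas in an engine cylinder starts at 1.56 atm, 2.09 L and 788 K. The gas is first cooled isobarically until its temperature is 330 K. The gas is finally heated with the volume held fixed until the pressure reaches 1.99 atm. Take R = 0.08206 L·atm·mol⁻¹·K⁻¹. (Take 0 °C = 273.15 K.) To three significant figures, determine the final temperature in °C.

P constant ⇒ V ∝ T: P₂ = P₁; V₂ = V₁·(T₂/T₁) = 0.8753 L.
Isochoric, so P/T is constant: V₃ = V₂; T₃ = T₂·(P₃/P₂) = 421.0 K.

T₃ ≈ 148 °C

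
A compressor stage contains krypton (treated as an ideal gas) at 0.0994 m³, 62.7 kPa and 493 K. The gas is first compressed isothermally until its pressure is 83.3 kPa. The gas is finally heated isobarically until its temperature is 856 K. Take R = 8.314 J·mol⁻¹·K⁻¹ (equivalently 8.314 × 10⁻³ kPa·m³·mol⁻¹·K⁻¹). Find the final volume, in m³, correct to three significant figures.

Isothermal, so P V is constant: T₂ = T₁; V₂ = V₁·(P₁/P₂) = 0.07482 m³.
Isobaric, so V/T is constant: P₃ = P₂; V₃ = V₂·(T₃/T₂) = 0.1299 m³.

V₃ ≈ 0.130 m³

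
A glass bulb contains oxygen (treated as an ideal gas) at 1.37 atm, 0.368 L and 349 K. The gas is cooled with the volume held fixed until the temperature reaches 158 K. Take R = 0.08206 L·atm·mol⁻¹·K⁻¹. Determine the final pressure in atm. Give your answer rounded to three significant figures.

P₂ ≈ 0.620 atm

Isochoric, so P/T is constant: V₂ = V₁; P₂ = P₁·(T₂/T₁) = 0.6202 atm.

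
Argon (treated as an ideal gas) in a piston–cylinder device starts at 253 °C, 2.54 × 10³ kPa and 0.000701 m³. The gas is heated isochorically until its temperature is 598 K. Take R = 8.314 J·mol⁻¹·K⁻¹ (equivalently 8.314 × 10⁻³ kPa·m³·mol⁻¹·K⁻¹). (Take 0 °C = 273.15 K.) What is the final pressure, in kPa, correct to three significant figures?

P₂ ≈ 2.89e+03 kPa

Convert: T₁ = 526.1 K.
Isochoric, so P/T is constant: V₂ = V₁; P₂ = P₁·(T₂/T₁) = 2887 kPa.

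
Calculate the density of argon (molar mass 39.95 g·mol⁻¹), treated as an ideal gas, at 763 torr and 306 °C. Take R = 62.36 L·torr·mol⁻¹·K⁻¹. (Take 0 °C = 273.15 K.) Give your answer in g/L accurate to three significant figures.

ρ = PM/(RT) = (763 × 39.95) / (62.36 × 579.1)

ρ ≈ 0.844 g/L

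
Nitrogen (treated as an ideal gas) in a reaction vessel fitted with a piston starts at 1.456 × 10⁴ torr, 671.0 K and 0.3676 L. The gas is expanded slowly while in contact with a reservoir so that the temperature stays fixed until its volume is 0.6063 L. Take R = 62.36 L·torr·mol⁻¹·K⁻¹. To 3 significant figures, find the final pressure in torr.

P₂ ≈ 8.83e+03 torr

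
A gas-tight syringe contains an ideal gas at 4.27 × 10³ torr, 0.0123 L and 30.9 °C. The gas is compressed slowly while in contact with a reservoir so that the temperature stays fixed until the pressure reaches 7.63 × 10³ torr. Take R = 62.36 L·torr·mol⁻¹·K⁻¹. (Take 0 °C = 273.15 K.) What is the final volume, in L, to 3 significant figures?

V₂ ≈ 0.00688 L

Convert: T₁ = 304.0 K.
T constant ⇒ Boyle's law P V = const: T₂ = T₁; V₂ = V₁·(P₁/P₂) = 0.006883 L.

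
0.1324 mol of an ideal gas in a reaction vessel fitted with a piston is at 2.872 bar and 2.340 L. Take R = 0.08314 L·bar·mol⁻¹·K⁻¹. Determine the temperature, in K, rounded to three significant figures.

T ≈ 611 K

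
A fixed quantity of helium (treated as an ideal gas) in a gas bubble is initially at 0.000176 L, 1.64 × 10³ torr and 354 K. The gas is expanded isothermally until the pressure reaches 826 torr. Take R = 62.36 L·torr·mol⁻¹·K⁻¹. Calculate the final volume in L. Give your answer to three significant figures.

Isothermal, so P V is constant: T₂ = T₁; V₂ = V₁·(P₁/P₂) = 0.0003494 L.

V₂ ≈ 0.000349 L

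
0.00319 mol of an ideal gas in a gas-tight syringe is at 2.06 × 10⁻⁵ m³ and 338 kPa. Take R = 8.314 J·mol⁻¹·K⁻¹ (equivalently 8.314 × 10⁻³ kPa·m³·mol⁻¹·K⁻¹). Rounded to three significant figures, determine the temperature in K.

PV = nRT ⇒ T = PV/(nR) = (338 × 2.06e-05) / (0.00319 × 8.314 × 10⁻³)

T ≈ 263 K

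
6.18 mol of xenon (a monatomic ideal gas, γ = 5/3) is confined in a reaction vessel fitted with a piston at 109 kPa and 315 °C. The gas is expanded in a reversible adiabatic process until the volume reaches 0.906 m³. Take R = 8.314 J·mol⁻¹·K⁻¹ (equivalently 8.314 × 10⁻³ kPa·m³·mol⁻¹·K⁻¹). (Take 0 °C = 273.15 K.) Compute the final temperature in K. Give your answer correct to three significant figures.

T₂ ≈ 267 K

Convert: T₁ = 588.1 K.
From PV = nRT: V₁ = nRT₁/P₁ = 0.2772 m³.
Adiabatic (γ = 5/3), T V^(γ−1) and P V^γ constant: T₂ = T₁·(V₁/V₂)^(γ−1) = 267.1 K; P₂ = P₁·(V₁/V₂)^γ = 15.15 kPa.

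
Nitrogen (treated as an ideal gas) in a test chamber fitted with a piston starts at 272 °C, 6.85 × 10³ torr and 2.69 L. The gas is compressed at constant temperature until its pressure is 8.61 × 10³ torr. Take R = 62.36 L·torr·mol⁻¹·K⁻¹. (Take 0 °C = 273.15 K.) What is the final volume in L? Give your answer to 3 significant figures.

V₂ ≈ 2.14 L

Convert: T₁ = 545.1 K.
T constant ⇒ Boyle's law P V = const: T₂ = T₁; V₂ = V₁·(P₁/P₂) = 2.140 L.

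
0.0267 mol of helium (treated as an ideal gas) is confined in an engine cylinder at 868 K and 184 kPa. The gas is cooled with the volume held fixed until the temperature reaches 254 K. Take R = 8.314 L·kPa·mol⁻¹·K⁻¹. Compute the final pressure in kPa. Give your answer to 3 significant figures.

From PV = nRT: V₁ = nRT₁/P₁ = 1.047 L.
Isochoric, so P/T is constant: V₂ = V₁; P₂ = P₁·(T₂/T₁) = 53.84 kPa.

P₂ ≈ 53.8 kPa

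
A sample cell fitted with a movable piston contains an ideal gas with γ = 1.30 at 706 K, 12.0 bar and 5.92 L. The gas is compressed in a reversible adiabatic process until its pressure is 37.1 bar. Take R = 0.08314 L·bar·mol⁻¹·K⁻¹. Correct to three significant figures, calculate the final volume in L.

V₂ ≈ 2.48 L

Adiabatic (γ = 1.30), T V^(γ−1) and P V^γ constant: T₂ = T₁·(P₂/P₁)^((γ−1)/γ) = 916.1 K; V₂ = V₁·(P₁/P₂)^(1/γ) = 2.485 L.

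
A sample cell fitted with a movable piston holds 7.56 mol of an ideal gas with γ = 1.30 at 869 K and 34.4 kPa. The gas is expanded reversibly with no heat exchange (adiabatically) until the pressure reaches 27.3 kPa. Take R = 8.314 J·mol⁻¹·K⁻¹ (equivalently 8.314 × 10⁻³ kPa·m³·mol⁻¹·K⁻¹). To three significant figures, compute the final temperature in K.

From PV = nRT: V₁ = nRT₁/P₁ = 1.588 m³.
Reversible adiabatic, γ = 1.30: T₂ = T₁·(P₂/P₁)^((γ−1)/γ) = 823.9 K; V₂ = V₁·(P₁/P₂)^(1/γ) = 1.897 m³.

T₂ ≈ 824 K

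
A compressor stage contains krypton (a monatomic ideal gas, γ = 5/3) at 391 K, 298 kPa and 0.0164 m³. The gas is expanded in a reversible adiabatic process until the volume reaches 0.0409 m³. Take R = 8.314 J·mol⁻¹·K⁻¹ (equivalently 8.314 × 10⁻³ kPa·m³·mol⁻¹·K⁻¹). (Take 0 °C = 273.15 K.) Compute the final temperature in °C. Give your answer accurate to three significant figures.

Reversible adiabatic, γ = 5/3: T₂ = T₁·(V₁/V₂)^(γ−1) = 212.6 K; P₂ = P₁·(V₁/V₂)^γ = 64.98 kPa.

T₂ ≈ -60.5 °C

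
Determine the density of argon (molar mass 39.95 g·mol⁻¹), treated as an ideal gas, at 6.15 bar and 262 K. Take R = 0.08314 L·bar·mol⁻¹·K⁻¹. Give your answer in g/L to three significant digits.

ρ = PM/(RT) = (6.15 × 39.95) / (0.08314 × 262.0)

ρ ≈ 11.3 g/L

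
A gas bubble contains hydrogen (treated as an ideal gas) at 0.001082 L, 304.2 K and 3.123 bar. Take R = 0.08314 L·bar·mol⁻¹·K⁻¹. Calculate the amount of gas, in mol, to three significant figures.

PV = nRT ⇒ n = PV/(RT) = (3.123 × 0.001082) / (0.08314 × 304.2)

n ≈ 0.000134 mol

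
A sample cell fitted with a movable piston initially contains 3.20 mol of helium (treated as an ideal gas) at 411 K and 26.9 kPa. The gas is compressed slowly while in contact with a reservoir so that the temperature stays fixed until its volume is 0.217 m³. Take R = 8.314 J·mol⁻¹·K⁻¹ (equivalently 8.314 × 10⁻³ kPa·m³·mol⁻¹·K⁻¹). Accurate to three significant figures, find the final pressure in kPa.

From PV = nRT: V₁ = nRT₁/P₁ = 0.4065 m³.
Isothermal, so P V is constant: T₂ = T₁; P₂ = P₁·(V₁/V₂) = 50.39 kPa.

P₂ ≈ 50.4 kPa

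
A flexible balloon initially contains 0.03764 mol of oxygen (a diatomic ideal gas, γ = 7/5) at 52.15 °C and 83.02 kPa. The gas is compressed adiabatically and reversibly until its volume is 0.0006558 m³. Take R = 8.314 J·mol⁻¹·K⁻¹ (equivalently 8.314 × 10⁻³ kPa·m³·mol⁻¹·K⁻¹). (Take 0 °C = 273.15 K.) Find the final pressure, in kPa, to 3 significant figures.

Convert: T₁ = 325.3 K.
From PV = nRT: V₁ = nRT₁/P₁ = 0.001226 m³.
Reversible adiabatic, γ = 7/5: T₂ = T₁·(V₁/V₂)^(γ−1) = 417.8 K; P₂ = P₁·(V₁/V₂)^γ = 199.4 kPa.

P₂ ≈ 199 kPa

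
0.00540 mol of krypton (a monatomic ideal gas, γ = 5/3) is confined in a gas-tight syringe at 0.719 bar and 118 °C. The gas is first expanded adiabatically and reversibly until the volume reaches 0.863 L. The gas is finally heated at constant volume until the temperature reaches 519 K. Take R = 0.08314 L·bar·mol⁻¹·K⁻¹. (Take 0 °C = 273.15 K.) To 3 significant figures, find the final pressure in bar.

Convert: T₁ = 391.1 K.
From PV = nRT: V₁ = nRT₁/P₁ = 0.2442 L.
Adiabatic (γ = 5/3), T V^(γ−1) and P V^γ constant: T₂ = T₁·(V₁/V₂)^(γ−1) = 168.6 K; P₂ = P₁·(V₁/V₂)^γ = 0.08772 bar.
Isochoric, so P/T is constant: V₃ = V₂; P₃ = P₂·(T₃/T₂) = 0.2700 bar.

P₃ ≈ 0.270 bar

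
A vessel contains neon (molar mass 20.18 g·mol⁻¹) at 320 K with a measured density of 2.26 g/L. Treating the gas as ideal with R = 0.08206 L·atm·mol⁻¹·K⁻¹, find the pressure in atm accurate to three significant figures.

P ≈ 2.94 atm

ρ = PM/(RT) ⇒ P = ρRT/M = (2.26 × 0.08206 × 320.0) / 20.18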